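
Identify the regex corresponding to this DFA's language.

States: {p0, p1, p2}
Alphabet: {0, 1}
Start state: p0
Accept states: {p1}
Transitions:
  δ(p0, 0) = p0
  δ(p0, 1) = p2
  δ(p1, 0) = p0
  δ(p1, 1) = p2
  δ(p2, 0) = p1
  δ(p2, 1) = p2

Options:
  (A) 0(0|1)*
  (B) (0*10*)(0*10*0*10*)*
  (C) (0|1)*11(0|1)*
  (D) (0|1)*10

Check each option against the DFA on short strings; one disagreement eliminates an option:
  (A) 0(0|1)*: on '0' the DFA goes p0 → p0 and rejects (p0 ∉ Accept), but the regex matches it → eliminate
  (B) (0*10*)(0*10*0*10*)*: on '1' the DFA goes p0 → p2 and rejects (p2 ∉ Accept), but the regex matches it → eliminate
  (C) (0|1)*11(0|1)*: on '10' the DFA goes p0 → p2 → p1 and accepts (p1 ∈ Accept), but the regex does not match it → eliminate
  (D) (0|1)*10: agrees with the DFA on every string of length ≤ 6
Only (D) is consistent with the DFA.
(D) (0|1)*10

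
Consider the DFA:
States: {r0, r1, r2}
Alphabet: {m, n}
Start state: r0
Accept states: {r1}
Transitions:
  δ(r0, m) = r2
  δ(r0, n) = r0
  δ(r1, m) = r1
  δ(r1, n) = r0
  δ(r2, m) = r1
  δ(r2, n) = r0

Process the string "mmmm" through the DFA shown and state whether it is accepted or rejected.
Processing string "mmmm":
  r0 --m--> r2
  r2 --m--> r1
  r1 --m--> r1
  r1 --m--> r1
Final state: r1
Accept states: {r1}
Yes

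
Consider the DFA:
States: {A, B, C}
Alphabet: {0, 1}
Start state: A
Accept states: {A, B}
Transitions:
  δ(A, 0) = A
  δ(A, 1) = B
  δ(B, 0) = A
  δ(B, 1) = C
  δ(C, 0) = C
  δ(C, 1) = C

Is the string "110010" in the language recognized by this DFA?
Processing string "110010":
  A --1--> B
  B --1--> C
  C --0--> C
  C --0--> C
  C --1--> C
  C --0--> C
Final state: C
Accept states: {A, B}
No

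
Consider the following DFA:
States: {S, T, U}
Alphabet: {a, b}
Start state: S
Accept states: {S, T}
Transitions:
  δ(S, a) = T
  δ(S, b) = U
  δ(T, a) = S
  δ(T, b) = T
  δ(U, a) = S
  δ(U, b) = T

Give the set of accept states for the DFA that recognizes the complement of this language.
Complement accept states = All states \ Original accept states
= {S, T, U} \ {S, T}
{U}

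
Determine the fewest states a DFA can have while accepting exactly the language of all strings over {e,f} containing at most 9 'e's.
By Myhill–Nerode, count the distinguishable equivalence classes: 11 classes — having seen 0, 1, …, 9, or >9 copies of 'e'; counts 0 through 9 are accepting and >9 is dead.
11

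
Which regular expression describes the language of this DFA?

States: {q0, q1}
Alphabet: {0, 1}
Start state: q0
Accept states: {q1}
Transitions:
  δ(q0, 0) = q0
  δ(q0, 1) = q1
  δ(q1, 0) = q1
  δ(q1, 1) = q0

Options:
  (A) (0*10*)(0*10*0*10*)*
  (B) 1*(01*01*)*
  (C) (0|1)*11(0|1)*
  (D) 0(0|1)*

Check each option against the DFA on short strings; one disagreement eliminates an option:
  (A) (0*10*)(0*10*0*10*)*: agrees with the DFA on every string of length ≤ 6
  (B) 1*(01*01*)*: on ε the DFA stays in q0 and rejects (q0 ∉ Accept), but the regex matches it → eliminate
  (C) (0|1)*11(0|1)*: on '1' the DFA goes q0 → q1 and accepts (q1 ∈ Accept), but the regex does not match it → eliminate
  (D) 0(0|1)*: on '0' the DFA goes q0 → q0 and rejects (q0 ∉ Accept), but the regex matches it → eliminate
Only (A) is consistent with the DFA.
(A) (0*10*)(0*10*0*10*)*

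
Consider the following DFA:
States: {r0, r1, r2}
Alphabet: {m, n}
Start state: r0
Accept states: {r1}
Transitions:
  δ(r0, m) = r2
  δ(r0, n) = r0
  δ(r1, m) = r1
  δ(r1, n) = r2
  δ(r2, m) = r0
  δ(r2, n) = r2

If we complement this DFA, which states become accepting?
Complement accept states = All states \ Original accept states
= {r0, r1, r2} \ {r1}
{r0, r2}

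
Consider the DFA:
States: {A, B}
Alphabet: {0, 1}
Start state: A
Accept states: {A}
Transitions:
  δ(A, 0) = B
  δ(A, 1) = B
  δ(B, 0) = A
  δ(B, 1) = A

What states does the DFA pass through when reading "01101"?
read '0': A → B
  read '1': B → A
  read '1': A → B
  read '0': B → A
  read '1': A → B
A -> B -> A -> B -> A -> B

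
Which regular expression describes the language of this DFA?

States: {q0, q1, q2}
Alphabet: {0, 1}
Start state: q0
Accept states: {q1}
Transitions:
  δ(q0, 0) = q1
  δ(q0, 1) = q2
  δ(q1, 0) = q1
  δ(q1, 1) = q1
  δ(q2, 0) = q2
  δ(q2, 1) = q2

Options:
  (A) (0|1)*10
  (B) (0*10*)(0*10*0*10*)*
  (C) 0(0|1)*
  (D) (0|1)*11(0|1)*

Check each option against the DFA on short strings; one disagreement eliminates an option:
  (A) (0|1)*10: on '0' the DFA goes q0 → q1 and accepts (q1 ∈ Accept), but the regex does not match it → eliminate
  (B) (0*10*)(0*10*0*10*)*: on '0' the DFA goes q0 → q1 and accepts (q1 ∈ Accept), but the regex does not match it → eliminate
  (C) 0(0|1)*: agrees with the DFA on every string of length ≤ 6
  (D) (0|1)*11(0|1)*: on '0' the DFA goes q0 → q1 and accepts (q1 ∈ Accept), but the regex does not match it → eliminate
Only (C) is consistent with the DFA.
(C) 0(0|1)*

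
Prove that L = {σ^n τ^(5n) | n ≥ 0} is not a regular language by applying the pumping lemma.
Assume L is regular with pumping length p. Idea: pumping the σ-block breaks the 1:5 ratio.
Choose s = σ^p τ^(5p) (length 6p ≥ p). By the pumping lemma, s = xyz with |xy| ≤ p, |y| > 0, so y = σ^k with k ≥ 1. Then xy²z = σ^(p+k) τ^(5p). For this to be in L we would need 5p = 5(p+k), i.e. 5k = 0, contradicting k ≥ 1. So xy²z ∉ L.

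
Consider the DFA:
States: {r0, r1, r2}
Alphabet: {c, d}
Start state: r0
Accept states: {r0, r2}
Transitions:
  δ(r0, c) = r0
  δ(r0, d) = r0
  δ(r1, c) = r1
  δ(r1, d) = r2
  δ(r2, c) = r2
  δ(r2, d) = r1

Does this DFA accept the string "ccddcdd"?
Processing string "ccddcdd":
  r0 --c--> r0
  r0 --c--> r0
  r0 --d--> r0
  r0 --d--> r0
  r0 --c--> r0
  r0 --d--> r0
  r0 --d--> r0
Final state: r0
Accept states: {r0, r2}
Yes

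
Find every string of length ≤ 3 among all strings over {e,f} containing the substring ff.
ff, eff, ffe, fff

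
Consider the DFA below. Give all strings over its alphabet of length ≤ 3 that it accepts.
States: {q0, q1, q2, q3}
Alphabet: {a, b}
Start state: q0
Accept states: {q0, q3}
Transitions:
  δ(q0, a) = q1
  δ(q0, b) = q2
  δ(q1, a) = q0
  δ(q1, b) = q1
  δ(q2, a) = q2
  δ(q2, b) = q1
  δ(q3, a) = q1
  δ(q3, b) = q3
ε, aa, aba, bba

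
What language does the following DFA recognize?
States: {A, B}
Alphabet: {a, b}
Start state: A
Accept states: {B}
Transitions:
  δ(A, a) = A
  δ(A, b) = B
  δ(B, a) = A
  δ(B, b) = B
Testing a few strings:
  'b' → accept
  'a' → reject
  'ba' → reject
  'ab' → accept
State roles: A=last symbol not b; B=last symbol is b
All strings over {a,b} ending with b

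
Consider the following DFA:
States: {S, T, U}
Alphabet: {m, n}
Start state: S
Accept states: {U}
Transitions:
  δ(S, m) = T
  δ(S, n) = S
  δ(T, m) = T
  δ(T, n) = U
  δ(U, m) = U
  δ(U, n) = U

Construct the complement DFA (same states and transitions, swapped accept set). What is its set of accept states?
Complement accept states = All states \ Original accept states
= {S, T, U} \ {U}
{S, T}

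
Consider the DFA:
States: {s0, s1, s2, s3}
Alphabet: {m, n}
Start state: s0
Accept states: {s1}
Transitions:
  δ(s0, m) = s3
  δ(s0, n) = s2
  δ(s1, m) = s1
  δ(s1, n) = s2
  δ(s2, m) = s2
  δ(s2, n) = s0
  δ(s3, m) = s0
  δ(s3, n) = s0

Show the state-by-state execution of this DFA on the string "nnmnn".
read 'n': s0 → s2
  read 'n': s2 → s0
  read 'm': s0 → s3
  read 'n': s3 → s0
  read 'n': s0 → s2
s0 -> s2 -> s0 -> s3 -> s0 -> s2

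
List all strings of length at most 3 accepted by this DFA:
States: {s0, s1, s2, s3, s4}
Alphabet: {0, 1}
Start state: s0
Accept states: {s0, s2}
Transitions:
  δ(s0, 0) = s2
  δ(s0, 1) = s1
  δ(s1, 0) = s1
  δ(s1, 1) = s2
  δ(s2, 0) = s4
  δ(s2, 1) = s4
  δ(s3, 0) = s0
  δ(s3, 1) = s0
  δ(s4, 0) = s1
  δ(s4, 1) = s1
ε, 0, 11, 101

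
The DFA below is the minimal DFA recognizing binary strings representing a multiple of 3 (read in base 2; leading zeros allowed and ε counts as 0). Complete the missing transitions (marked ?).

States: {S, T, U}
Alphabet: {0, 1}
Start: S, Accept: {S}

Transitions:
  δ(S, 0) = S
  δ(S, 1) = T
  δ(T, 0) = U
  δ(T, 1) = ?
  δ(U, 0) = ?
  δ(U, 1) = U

From the language and accept set, identify what each state tracks — S: value ≡ 0 (mod 3); T: value ≡ 1 (mod 3); U: value ≡ 2 (mod 3).
Each missing δ(q, a) is the state matching the new tracked value after reading a.
δ(T, 1) = S; δ(U, 0) = T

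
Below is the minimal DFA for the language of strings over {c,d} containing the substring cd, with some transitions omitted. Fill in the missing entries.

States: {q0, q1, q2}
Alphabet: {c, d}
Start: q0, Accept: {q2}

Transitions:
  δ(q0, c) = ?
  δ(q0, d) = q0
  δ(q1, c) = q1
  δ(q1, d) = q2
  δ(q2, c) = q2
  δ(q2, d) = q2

From the language and accept set, identify what each state tracks — q0: no c seen yet; q1: seen a c, waiting for d; q2: substring cd seen.
Each missing δ(q, a) is the state matching the new tracked value after reading a.
δ(q0, c) = q1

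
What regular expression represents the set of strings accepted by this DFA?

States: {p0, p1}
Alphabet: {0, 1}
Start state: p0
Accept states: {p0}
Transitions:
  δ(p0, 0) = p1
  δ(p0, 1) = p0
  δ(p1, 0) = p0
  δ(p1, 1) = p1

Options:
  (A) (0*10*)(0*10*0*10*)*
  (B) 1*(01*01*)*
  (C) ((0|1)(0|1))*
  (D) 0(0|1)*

Check each option against the DFA on short strings; one disagreement eliminates an option:
  (A) (0*10*)(0*10*0*10*)*: on ε the DFA stays in p0 and accepts (p0 ∈ Accept), but the regex does not match it → eliminate
  (B) 1*(01*01*)*: agrees with the DFA on every string of length ≤ 6
  (C) ((0|1)(0|1))*: on '1' the DFA goes p0 → p0 and accepts (p0 ∈ Accept), but the regex does not match it → eliminate
  (D) 0(0|1)*: on ε the DFA stays in p0 and accepts (p0 ∈ Accept), but the regex does not match it → eliminate
Only (B) is consistent with the DFA.
(B) 1*(01*01*)*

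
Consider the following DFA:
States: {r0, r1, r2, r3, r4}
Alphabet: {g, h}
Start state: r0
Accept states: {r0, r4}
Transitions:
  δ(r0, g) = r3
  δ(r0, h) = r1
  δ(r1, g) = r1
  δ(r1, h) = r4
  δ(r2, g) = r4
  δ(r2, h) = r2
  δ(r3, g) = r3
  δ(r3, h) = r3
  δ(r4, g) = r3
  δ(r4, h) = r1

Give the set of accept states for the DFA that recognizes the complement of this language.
Complement accept states = All states \ Original accept states
= {r0, r1, r2, r3, r4} \ {r0, r4}
{r1, r2, r3}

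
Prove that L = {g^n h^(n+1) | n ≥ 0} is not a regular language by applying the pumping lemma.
Assume L is regular with pumping length p. Idea: pumping the g-block breaks the fixed offset of 1.
Choose s = g^p h^(p+1) ∈ L. By the pumping lemma, s = xyz with |xy| ≤ p, |y| > 0, so y = g^k with k ≥ 1. Then xy²z = g^(p+k) h^(p+1). For this to be in L we would need p+1 = (p+k)+1, i.e. k = 0, contradicting k ≥ 1. So xy²z ∉ L.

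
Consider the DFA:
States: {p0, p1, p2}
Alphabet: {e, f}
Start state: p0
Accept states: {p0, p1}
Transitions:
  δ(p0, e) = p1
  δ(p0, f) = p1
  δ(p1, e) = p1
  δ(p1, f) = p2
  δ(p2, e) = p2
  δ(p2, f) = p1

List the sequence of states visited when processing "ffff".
read 'f': p0 → p1
  read 'f': p1 → p2
  read 'f': p2 → p1
  read 'f': p1 → p2
p0 -> p1 -> p2 -> p1 -> p2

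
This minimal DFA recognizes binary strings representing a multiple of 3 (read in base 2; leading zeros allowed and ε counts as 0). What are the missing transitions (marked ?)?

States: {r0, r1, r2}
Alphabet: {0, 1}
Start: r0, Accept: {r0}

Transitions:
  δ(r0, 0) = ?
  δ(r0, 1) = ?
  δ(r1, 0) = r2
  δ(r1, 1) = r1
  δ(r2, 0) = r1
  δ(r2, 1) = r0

From the language and accept set, identify what each state tracks — r0: value ≡ 0 (mod 3); r1: value ≡ 2 (mod 3); r2: value ≡ 1 (mod 3).
Each missing δ(q, a) is the state matching the new tracked value after reading a.
δ(r0, 0) = r0; δ(r0, 1) = r2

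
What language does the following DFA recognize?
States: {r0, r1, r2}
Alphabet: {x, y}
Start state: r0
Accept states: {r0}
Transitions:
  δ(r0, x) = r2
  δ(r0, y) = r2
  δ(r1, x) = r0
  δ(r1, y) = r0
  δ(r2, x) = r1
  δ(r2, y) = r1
Testing a few strings:
  'xxyy' → reject
  'xyyx' → reject
  'xyxy' → reject
  'yx' → reject
State roles: r0=length ≡ 0 (mod 3); r1=length ≡ 2 (mod 3); r2=length ≡ 1 (mod 3)
All strings over {x,y} whose length is a multiple of 3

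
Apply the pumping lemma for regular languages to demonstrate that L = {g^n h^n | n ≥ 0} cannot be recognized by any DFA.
Assume L is regular with pumping length p. Idea: pumping the g-block changes the count balance.
Choose s = g^p h^p (length 2p ≥ p). By the pumping lemma, s = xyz with |xy| ≤ p, |y| > 0. So y = g^k for some k > 0 (since xy is entirely within the g's). Pumping gives xy²z = g^(p+k) h^p, which is not in L since p+k ≠ p.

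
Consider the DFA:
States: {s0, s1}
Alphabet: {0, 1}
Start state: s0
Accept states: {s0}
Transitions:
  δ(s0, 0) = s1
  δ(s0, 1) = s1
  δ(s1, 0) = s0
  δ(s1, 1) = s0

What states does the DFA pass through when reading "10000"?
read '1': s0 → s1
  read '0': s1 → s0
  read '0': s0 → s1
  read '0': s1 → s0
  read '0': s0 → s1
s0 -> s1 -> s0 -> s1 -> s0 -> s1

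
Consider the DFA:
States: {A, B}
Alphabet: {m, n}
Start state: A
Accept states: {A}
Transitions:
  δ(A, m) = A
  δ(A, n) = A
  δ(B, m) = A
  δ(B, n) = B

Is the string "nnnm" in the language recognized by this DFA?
Processing string "nnnm":
  A --n--> A
  A --n--> A
  A --n--> A
  A --m--> A
Final state: A
Accept states: {A}
Yes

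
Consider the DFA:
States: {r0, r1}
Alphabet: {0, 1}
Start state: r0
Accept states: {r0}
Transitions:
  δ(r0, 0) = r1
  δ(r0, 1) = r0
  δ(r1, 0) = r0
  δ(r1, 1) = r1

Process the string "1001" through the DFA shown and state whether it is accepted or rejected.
Processing string "1001":
  r0 --1--> r0
  r0 --0--> r1
  r1 --0--> r0
  r0 --1--> r0
Final state: r0
Accept states: {r0}
Yes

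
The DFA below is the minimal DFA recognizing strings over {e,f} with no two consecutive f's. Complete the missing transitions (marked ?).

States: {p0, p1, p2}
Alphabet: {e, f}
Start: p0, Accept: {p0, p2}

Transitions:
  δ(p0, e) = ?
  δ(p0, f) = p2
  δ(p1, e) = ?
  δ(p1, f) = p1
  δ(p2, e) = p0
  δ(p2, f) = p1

From the language and accept set, identify what each state tracks — p0: last symbol not f (ok); p1: saw ff (dead); p2: last symbol f (ok).
Each missing δ(q, a) is the state matching the new tracked value after reading a.
δ(p0, e) = p0; δ(p1, e) = p1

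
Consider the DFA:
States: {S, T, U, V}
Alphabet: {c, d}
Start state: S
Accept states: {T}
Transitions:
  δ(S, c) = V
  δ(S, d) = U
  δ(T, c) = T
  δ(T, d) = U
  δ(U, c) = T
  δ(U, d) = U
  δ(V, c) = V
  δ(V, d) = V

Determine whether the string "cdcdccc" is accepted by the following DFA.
Processing string "cdcdccc":
  S --c--> V
  V --d--> V
  V --c--> V
  V --d--> V
  V --c--> V
  V --c--> V
  V --c--> V
Final state: V
Accept states: {T}
No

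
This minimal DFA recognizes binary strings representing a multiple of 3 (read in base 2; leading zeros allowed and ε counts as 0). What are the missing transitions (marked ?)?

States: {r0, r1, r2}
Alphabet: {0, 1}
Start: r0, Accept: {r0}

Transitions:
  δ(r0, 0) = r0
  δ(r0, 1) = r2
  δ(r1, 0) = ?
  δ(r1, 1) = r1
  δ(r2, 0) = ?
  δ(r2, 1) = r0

From the language and accept set, identify what each state tracks — r0: value ≡ 0 (mod 3); r1: value ≡ 2 (mod 3); r2: value ≡ 1 (mod 3).
Each missing δ(q, a) is the state matching the new tracked value after reading a.
δ(r1, 0) = r2; δ(r2, 0) = r1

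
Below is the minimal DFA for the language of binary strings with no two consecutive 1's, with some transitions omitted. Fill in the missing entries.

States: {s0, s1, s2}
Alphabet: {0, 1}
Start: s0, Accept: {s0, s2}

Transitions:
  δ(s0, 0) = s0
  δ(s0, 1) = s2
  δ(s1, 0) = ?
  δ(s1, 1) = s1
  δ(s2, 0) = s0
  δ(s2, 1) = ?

From the language and accept set, identify what each state tracks — s0: last symbol not 1 (ok); s1: saw 11 (dead); s2: last symbol 1 (ok).
Each missing δ(q, a) is the state matching the new tracked value after reading a.
δ(s1, 0) = s1; δ(s2, 1) = s1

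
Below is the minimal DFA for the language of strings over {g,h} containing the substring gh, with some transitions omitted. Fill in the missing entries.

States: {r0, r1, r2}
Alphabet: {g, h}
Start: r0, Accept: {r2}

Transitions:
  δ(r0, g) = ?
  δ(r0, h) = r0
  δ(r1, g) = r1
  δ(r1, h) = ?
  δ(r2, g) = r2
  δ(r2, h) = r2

From the language and accept set, identify what each state tracks — r0: no g seen yet; r1: seen a g, waiting for h; r2: substring gh seen.
Each missing δ(q, a) is the state matching the new tracked value after reading a.
δ(r0, g) = r1; δ(r1, h) = r2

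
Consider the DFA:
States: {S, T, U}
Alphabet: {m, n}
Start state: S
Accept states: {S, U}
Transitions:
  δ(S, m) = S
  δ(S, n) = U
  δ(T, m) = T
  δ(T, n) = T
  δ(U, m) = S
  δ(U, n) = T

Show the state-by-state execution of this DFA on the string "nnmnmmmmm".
read 'n': S → U
  read 'n': U → T
  read 'm': T → T
  read 'n': T → T
  read 'm': T → T
  read 'm': T → T
  read 'm': T → T
  read 'm': T → T
  read 'm': T → T
S -> U -> T -> T -> T -> T -> T -> T -> T -> T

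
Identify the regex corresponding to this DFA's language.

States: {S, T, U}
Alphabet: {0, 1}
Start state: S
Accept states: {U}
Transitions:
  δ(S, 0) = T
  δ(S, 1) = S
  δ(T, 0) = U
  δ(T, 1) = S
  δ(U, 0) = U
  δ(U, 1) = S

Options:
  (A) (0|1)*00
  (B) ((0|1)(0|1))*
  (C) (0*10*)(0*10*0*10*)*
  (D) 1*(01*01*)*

Check each option against the DFA on short strings; one disagreement eliminates an option:
  (A) (0|1)*00: agrees with the DFA on every string of length ≤ 6
  (B) ((0|1)(0|1))*: on ε the DFA stays in S and rejects (S ∉ Accept), but the regex matches it → eliminate
  (C) (0*10*)(0*10*0*10*)*: on '1' the DFA goes S → S and rejects (S ∉ Accept), but the regex matches it → eliminate
  (D) 1*(01*01*)*: on ε the DFA stays in S and rejects (S ∉ Accept), but the regex matches it → eliminate
Only (A) is consistent with the DFA.
(A) (0|1)*00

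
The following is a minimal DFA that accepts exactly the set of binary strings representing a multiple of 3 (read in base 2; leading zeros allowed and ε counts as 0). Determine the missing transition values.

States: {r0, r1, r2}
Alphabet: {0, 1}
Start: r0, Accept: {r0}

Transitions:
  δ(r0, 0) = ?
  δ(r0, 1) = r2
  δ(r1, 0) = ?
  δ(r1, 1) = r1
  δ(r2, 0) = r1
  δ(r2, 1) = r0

From the language and accept set, identify what each state tracks — r0: value ≡ 0 (mod 3); r1: value ≡ 2 (mod 3); r2: value ≡ 1 (mod 3).
Each missing δ(q, a) is the state matching the new tracked value after reading a.
δ(r0, 0) = r0; δ(r1, 0) = r2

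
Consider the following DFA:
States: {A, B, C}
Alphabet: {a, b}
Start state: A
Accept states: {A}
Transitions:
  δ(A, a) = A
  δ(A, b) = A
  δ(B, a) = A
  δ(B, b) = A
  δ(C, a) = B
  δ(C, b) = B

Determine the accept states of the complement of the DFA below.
Complement accept states = All states \ Original accept states
= {A, B, C} \ {A}
{B, C}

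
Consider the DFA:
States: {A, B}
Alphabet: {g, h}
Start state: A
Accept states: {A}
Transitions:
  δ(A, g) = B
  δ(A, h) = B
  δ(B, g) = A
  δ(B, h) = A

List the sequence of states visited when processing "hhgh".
read 'h': A → B
  read 'h': B → A
  read 'g': A → B
  read 'h': B → A
A -> B -> A -> B -> A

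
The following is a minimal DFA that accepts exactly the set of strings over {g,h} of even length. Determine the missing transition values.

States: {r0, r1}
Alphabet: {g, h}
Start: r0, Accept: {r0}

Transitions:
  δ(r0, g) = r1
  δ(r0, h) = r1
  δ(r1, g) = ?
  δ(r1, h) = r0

From the language and accept set, identify what each state tracks — r0: even length so far; r1: odd length so far.
Each missing δ(q, a) is the state matching the new tracked value after reading a.
δ(r1, g) = r0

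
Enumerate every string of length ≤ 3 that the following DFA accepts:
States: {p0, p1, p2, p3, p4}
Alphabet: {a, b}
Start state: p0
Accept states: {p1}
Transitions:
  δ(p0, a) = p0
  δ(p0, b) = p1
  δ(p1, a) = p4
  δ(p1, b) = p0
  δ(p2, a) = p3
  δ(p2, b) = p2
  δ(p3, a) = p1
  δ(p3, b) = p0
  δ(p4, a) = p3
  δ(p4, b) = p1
b, ab, aab, bab, bbb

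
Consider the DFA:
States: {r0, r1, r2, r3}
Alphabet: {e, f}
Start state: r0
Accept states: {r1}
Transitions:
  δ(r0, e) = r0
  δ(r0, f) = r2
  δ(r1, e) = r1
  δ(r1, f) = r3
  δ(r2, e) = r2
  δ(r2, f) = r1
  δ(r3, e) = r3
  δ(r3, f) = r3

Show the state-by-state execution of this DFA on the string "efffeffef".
read 'e': r0 → r0
  read 'f': r0 → r2
  read 'f': r2 → r1
  read 'f': r1 → r3
  read 'e': r3 → r3
  read 'f': r3 → r3
  read 'f': r3 → r3
  read 'e': r3 → r3
  read 'f': r3 → r3
r0 -> r0 -> r2 -> r1 -> r3 -> r3 -> r3 -> r3 -> r3 -> r3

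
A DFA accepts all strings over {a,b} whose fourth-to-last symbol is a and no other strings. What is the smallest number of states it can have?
By Myhill–Nerode, count the distinguishable equivalence classes: 2^4 = 16 classes — the DFA must remember the last 4 symbols read; every pair of distinct length-4 suffixes is distinguishable by some continuation.
16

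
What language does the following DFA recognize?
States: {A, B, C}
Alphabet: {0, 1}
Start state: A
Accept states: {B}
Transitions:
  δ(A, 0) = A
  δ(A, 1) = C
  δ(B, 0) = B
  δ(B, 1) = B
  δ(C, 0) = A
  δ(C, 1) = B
Testing a few strings:
  '0111' → accept
  '0000' → reject
  '001' → reject
  '1' → reject
State roles: A=no progress toward 11; B=substring 11 seen; C=one trailing 1
All binary strings containing the substring 11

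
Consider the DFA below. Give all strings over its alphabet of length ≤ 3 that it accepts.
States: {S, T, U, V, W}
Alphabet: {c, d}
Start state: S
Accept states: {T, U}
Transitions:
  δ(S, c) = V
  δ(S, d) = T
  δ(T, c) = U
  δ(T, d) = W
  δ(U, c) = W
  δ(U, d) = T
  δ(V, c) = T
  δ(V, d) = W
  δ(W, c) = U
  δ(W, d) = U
d, cc, dc, ccc, cdc, cdd, dcd, ddc, ddd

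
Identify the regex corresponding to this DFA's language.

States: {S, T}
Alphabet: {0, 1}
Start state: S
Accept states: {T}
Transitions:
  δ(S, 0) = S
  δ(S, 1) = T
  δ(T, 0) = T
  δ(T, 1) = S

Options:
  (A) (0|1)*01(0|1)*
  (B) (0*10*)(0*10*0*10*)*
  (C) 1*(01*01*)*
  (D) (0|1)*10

Check each option against the DFA on short strings; one disagreement eliminates an option:
  (A) (0|1)*01(0|1)*: on '1' the DFA goes S → T and accepts (T ∈ Accept), but the regex does not match it → eliminate
  (B) (0*10*)(0*10*0*10*)*: agrees with the DFA on every string of length ≤ 6
  (C) 1*(01*01*)*: on ε the DFA stays in S and rejects (S ∉ Accept), but the regex matches it → eliminate
  (D) (0|1)*10: on '1' the DFA goes S → T and accepts (T ∈ Accept), but the regex does not match it → eliminate
Only (B) is consistent with the DFA.
(B) (0*10*)(0*10*0*10*)*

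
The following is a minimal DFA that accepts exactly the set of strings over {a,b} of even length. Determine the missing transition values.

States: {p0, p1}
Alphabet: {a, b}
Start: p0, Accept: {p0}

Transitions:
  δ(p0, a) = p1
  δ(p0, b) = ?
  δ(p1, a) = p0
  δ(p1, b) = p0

From the language and accept set, identify what each state tracks — p0: even length so far; p1: odd length so far.
Each missing δ(q, a) is the state matching the new tracked value after reading a.
δ(p0, b) = p1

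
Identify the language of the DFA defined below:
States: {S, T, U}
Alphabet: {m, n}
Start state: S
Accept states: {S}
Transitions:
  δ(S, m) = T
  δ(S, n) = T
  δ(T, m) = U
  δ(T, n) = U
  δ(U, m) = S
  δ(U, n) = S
Testing a few strings:
  'mnm' → accept
  'mmnm' → reject
  'nm' → reject
  'm' → reject
State roles: S=length ≡ 0 (mod 3); T=length ≡ 1 (mod 3); U=length ≡ 2 (mod 3)
All strings over {m,n} whose length is a multiple of 3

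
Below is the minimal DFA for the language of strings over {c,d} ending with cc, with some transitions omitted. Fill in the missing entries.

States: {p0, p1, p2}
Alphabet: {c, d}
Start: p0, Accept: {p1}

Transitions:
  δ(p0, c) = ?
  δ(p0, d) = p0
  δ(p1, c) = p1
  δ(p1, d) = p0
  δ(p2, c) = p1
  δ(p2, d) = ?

From the language and accept set, identify what each state tracks — p0: last symbol not c; p1: two trailing c's; p2: one trailing c.
Each missing δ(q, a) is the state matching the new tracked value after reading a.
δ(p0, c) = p2; δ(p2, d) = p0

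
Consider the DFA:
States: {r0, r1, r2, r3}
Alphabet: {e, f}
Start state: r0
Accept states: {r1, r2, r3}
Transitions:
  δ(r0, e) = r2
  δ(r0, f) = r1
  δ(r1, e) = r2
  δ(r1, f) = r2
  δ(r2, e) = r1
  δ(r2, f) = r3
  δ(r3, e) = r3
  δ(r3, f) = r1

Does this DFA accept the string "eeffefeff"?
Processing string "eeffefeff":
  r0 --e--> r2
  r2 --e--> r1
  r1 --f--> r2
  r2 --f--> r3
  r3 --e--> r3
  r3 --f--> r1
  r1 --e--> r2
  r2 --f--> r3
  r3 --f--> r1
Final state: r1
Accept states: {r1, r2, r3}
Yes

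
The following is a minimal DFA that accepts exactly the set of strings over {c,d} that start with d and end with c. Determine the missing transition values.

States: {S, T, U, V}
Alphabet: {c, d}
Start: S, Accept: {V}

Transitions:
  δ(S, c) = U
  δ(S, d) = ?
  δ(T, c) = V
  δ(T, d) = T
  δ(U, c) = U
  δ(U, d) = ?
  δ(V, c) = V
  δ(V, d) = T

From the language and accept set, identify what each state tracks — S: no input read; T: started with d, last symbol d; U: started with c (dead); V: started with d, last symbol c.
Each missing δ(q, a) is the state matching the new tracked value after reading a.
δ(S, d) = T; δ(U, d) = U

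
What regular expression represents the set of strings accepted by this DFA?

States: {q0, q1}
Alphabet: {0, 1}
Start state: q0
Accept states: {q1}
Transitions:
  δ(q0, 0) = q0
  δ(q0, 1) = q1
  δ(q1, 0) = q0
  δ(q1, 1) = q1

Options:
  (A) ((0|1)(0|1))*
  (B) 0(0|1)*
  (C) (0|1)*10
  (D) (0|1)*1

Check each option against the DFA on short strings; one disagreement eliminates an option:
  (A) ((0|1)(0|1))*: on ε the DFA stays in q0 and rejects (q0 ∉ Accept), but the regex matches it → eliminate
  (B) 0(0|1)*: on '0' the DFA goes q0 → q0 and rejects (q0 ∉ Accept), but the regex matches it → eliminate
  (C) (0|1)*10: on '1' the DFA goes q0 → q1 and accepts (q1 ∈ Accept), but the regex does not match it → eliminate
  (D) (0|1)*1: agrees with the DFA on every string of length ≤ 6
Only (D) is consistent with the DFA.
(D) (0|1)*1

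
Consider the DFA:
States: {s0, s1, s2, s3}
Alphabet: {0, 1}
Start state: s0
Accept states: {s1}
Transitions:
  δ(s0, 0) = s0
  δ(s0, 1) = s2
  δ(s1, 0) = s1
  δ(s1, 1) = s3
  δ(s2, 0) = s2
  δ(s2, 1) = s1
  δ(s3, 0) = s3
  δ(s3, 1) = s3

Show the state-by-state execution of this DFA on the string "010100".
read '0': s0 → s0
  read '1': s0 → s2
  read '0': s2 → s2
  read '1': s2 → s1
  read '0': s1 → s1
  read '0': s1 → s1
s0 -> s0 -> s2 -> s2 -> s1 -> s1 -> s1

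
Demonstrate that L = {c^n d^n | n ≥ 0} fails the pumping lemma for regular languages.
Assume L is regular with pumping length p. Idea: pumping the c-block changes the count balance.
Choose s = c^p d^p (length 2p ≥ p). By the pumping lemma, s = xyz with |xy| ≤ p, |y| > 0. So y = c^k for some k > 0 (since xy is entirely within the c's). Pumping gives xy²z = c^(p+k) d^p, which is not in L since p+k ≠ p.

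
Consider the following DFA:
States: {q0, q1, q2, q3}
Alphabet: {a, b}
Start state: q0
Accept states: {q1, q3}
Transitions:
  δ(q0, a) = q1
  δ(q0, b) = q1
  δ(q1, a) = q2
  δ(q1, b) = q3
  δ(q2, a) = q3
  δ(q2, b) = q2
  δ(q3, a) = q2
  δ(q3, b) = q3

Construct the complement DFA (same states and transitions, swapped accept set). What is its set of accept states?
Complement accept states = All states \ Original accept states
= {q0, q1, q2, q3} \ {q1, q3}
{q0, q2}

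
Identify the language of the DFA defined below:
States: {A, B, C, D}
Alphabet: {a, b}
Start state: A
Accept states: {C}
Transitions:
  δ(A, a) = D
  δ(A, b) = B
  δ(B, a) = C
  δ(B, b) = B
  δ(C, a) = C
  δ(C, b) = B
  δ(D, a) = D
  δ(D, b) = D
Testing a few strings:
  'aa' → reject
  'a' → reject
  'b' → reject
  'bbba' → accept
State roles: A=no input read; B=started with b, last symbol b; C=started with b, last symbol a; D=started with a (dead)
All strings over {a,b} that start with b and end with a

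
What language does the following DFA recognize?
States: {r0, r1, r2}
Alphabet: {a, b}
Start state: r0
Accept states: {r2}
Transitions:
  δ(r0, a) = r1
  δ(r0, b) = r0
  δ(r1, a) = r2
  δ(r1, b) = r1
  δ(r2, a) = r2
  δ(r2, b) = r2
Testing a few strings:
  'a' → reject
  'aaba' → accept
  'bbb' → reject
  'bba' → reject
State roles: r0=zero a's seen; r1=one a seen; r2=≥ two a's seen
All strings over {a,b} containing at least two a's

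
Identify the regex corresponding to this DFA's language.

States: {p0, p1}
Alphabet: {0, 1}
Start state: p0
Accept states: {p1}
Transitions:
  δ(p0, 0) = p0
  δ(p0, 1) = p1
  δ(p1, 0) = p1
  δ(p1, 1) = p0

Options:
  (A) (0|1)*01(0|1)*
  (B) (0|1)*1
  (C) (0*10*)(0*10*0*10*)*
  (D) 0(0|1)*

Check each option against the DFA on short strings; one disagreement eliminates an option:
  (A) (0|1)*01(0|1)*: on '1' the DFA goes p0 → p1 and accepts (p1 ∈ Accept), but the regex does not match it → eliminate
  (B) (0|1)*1: on '10' the DFA goes p0 → p1 → p1 and accepts (p1 ∈ Accept), but the regex does not match it → eliminate
  (C) (0*10*)(0*10*0*10*)*: agrees with the DFA on every string of length ≤ 6
  (D) 0(0|1)*: on '0' the DFA goes p0 → p0 and rejects (p0 ∉ Accept), but the regex matches it → eliminate
Only (C) is consistent with the DFA.
(C) (0*10*)(0*10*0*10*)*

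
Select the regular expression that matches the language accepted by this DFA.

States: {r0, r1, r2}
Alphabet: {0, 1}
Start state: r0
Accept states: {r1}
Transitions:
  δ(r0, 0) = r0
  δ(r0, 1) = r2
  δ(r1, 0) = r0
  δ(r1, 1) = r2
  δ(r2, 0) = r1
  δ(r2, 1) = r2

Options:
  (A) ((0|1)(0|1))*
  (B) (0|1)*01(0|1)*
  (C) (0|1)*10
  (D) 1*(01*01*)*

Check each option against the DFA on short strings; one disagreement eliminates an option:
  (A) ((0|1)(0|1))*: on ε the DFA stays in r0 and rejects (r0 ∉ Accept), but the regex matches it → eliminate
  (B) (0|1)*01(0|1)*: on '01' the DFA goes r0 → r0 → r2 and rejects (r2 ∉ Accept), but the regex matches it → eliminate
  (C) (0|1)*10: agrees with the DFA on every string of length ≤ 6
  (D) 1*(01*01*)*: on ε the DFA stays in r0 and rejects (r0 ∉ Accept), but the regex matches it → eliminate
Only (C) is consistent with the DFA.
(C) (0|1)*10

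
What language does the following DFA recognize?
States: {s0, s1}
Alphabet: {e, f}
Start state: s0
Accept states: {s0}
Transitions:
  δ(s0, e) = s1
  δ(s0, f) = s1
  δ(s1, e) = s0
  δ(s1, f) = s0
Testing a few strings:
  'eff' → reject
  'ee' → accept
  'e' → reject
  'eef' → reject
State roles: s0=even length so far; s1=odd length so far
All strings over {e,f} of even length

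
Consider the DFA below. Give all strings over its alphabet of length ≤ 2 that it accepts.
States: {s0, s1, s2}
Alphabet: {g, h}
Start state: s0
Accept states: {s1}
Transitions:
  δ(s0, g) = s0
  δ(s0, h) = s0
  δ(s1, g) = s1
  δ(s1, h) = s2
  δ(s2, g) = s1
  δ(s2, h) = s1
None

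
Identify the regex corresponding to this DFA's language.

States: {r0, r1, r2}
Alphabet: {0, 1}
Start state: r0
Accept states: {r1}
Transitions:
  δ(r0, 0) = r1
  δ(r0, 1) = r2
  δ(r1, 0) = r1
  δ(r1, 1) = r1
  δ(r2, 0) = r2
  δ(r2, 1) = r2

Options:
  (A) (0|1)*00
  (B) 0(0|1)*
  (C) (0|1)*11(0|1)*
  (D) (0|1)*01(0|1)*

Check each option against the DFA on short strings; one disagreement eliminates an option:
  (A) (0|1)*00: on '0' the DFA goes r0 → r1 and accepts (r1 ∈ Accept), but the regex does not match it → eliminate
  (B) 0(0|1)*: agrees with the DFA on every string of length ≤ 6
  (C) (0|1)*11(0|1)*: on '0' the DFA goes r0 → r1 and accepts (r1 ∈ Accept), but the regex does not match it → eliminate
  (D) (0|1)*01(0|1)*: on '0' the DFA goes r0 → r1 and accepts (r1 ∈ Accept), but the regex does not match it → eliminate
Only (B) is consistent with the DFA.
(B) 0(0|1)*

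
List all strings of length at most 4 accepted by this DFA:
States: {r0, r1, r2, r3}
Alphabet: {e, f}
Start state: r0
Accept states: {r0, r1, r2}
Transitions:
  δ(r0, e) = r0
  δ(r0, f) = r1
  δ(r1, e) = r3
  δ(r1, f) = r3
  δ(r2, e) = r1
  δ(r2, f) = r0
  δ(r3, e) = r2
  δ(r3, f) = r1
ε, e, f, ee, ef, eee, eef, fee, fef, ffe, fff, eeee, eeef, efee, efef, effe, efff, feee, feef, ffee, ffef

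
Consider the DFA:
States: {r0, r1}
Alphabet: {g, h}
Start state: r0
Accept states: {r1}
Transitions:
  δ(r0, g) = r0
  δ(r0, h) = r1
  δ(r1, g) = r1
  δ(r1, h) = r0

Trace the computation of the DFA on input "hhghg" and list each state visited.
read 'h': r0 → r1
  read 'h': r1 → r0
  read 'g': r0 → r0
  read 'h': r0 → r1
  read 'g': r1 → r1
r0 -> r1 -> r0 -> r0 -> r1 -> r1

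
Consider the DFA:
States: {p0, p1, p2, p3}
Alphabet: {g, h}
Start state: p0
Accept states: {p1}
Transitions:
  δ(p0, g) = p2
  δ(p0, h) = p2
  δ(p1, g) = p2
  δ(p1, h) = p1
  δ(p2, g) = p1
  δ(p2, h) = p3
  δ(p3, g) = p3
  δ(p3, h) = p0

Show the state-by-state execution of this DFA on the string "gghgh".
read 'g': p0 → p2
  read 'g': p2 → p1
  read 'h': p1 → p1
  read 'g': p1 → p2
  read 'h': p2 → p3
p0 -> p2 -> p1 -> p1 -> p2 -> p3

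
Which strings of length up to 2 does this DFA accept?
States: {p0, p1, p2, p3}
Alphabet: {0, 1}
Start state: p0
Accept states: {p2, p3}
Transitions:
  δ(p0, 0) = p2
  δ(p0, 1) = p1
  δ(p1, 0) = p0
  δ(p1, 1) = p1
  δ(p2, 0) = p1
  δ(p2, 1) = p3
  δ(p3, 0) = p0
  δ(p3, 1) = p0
0, 01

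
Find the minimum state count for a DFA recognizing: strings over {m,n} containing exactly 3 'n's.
By Myhill–Nerode, count the distinguishable equivalence classes: 5 classes — having seen 0, 1, …, 3, or >3 copies of 'n'; the count-3 class is the only accepting one and >3 is dead.
5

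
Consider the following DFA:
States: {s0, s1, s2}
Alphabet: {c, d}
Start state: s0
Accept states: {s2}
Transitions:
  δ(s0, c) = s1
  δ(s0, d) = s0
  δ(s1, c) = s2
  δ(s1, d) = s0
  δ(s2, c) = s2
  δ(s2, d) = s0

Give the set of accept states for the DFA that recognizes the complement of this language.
Complement accept states = All states \ Original accept states
= {s0, s1, s2} \ {s2}
{s0, s1}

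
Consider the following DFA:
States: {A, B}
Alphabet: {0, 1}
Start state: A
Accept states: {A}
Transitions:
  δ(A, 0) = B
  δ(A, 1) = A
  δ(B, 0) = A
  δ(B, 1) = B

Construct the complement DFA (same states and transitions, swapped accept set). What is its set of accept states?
Complement accept states = All states \ Original accept states
= {A, B} \ {A}
{B}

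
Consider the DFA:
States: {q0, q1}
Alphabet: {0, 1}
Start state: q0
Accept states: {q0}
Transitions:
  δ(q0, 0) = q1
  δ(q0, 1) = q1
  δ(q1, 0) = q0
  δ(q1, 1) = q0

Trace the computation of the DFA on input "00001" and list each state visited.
read '0': q0 → q1
  read '0': q1 → q0
  read '0': q0 → q1
  read '0': q1 → q0
  read '1': q0 → q1
q0 -> q1 -> q0 -> q1 -> q0 -> q1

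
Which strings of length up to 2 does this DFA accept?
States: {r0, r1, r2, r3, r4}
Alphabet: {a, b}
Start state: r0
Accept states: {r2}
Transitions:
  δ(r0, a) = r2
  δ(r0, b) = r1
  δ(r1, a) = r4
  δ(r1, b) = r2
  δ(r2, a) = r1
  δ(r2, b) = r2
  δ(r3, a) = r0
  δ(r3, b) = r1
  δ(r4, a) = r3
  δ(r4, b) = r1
a, ab, bb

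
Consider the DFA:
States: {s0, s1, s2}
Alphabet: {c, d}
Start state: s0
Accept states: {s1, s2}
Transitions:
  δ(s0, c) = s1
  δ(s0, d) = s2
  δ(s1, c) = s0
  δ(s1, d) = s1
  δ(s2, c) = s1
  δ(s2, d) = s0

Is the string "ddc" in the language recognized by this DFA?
Processing string "ddc":
  s0 --d--> s2
  s2 --d--> s0
  s0 --c--> s1
Final state: s1
Accept states: {s1, s2}
Yes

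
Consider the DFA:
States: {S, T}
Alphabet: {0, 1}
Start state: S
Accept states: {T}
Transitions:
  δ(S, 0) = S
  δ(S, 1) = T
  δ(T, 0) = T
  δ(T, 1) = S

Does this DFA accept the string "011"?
Processing string "011":
  S --0--> S
  S --1--> T
  T --1--> S
Final state: S
Accept states: {T}
No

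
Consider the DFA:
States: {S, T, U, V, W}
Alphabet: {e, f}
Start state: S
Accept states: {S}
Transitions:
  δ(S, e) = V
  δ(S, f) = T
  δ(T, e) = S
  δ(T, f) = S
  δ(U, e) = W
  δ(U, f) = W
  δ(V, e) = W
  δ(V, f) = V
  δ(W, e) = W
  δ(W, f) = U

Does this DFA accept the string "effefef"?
Processing string "effefef":
  S --e--> V
  V --f--> V
  V --f--> V
  V --e--> W
  W --f--> U
  U --e--> W
  W --f--> U
Final state: U
Accept states: {S}
No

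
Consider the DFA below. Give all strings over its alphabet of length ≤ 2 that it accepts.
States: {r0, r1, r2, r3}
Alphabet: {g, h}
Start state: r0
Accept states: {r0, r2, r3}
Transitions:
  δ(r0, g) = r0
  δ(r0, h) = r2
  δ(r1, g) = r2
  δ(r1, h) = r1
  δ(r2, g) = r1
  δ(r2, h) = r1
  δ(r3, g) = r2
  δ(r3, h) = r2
ε, g, h, gg, gh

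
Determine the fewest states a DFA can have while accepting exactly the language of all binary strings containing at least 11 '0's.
By Myhill–Nerode, count the distinguishable equivalence classes: 12 classes — having seen 0, 1, …, 10, or ≥11 copies of '0'; any two classes i < j (j ≤ 11) are distinguished by the string 0^(11−j), which takes class j to 11 copies (accepted) but leaves class i below 11 (rejected).
12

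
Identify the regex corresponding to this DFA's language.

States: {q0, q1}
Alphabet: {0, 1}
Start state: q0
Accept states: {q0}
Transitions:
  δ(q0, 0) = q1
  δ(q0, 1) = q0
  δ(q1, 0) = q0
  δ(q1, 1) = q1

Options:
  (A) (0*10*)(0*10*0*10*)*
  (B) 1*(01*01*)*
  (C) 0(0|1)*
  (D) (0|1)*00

Check each option against the DFA on short strings; one disagreement eliminates an option:
  (A) (0*10*)(0*10*0*10*)*: on ε the DFA stays in q0 and accepts (q0 ∈ Accept), but the regex does not match it → eliminate
  (B) 1*(01*01*)*: agrees with the DFA on every string of length ≤ 6
  (C) 0(0|1)*: on ε the DFA stays in q0 and accepts (q0 ∈ Accept), but the regex does not match it → eliminate
  (D) (0|1)*00: on ε the DFA stays in q0 and accepts (q0 ∈ Accept), but the regex does not match it → eliminate
Only (B) is consistent with the DFA.
(B) 1*(01*01*)*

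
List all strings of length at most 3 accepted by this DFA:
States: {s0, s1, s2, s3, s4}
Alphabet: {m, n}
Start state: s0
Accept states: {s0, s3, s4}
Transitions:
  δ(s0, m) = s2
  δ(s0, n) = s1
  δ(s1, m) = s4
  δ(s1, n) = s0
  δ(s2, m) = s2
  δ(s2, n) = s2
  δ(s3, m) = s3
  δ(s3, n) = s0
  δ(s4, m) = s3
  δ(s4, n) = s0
ε, nm, nn, nmm, nmn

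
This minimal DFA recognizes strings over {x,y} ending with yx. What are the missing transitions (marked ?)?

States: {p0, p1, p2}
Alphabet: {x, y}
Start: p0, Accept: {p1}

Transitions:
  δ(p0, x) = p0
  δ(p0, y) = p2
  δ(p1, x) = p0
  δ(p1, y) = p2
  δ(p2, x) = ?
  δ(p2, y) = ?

From the language and accept set, identify what each state tracks — p0: no suffix match; p1: suffix is yx; p2: one trailing y.
Each missing δ(q, a) is the state matching the new tracked value after reading a.
δ(p2, x) = p1; δ(p2, y) = p2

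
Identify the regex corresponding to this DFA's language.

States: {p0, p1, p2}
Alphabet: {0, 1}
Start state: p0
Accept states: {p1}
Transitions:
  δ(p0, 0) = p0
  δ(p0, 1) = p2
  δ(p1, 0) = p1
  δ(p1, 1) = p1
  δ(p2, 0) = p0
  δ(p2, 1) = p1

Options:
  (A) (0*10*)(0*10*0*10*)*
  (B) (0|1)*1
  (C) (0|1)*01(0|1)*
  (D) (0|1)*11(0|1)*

Check each option against the DFA on short strings; one disagreement eliminates an option:
  (A) (0*10*)(0*10*0*10*)*: on '1' the DFA goes p0 → p2 and rejects (p2 ∉ Accept), but the regex matches it → eliminate
  (B) (0|1)*1: on '1' the DFA goes p0 → p2 and rejects (p2 ∉ Accept), but the regex matches it → eliminate
  (C) (0|1)*01(0|1)*: on '01' the DFA goes p0 → p0 → p2 and rejects (p2 ∉ Accept), but the regex matches it → eliminate
  (D) (0|1)*11(0|1)*: agrees with the DFA on every string of length ≤ 6
Only (D) is consistent with the DFA.
(D) (0|1)*11(0|1)*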